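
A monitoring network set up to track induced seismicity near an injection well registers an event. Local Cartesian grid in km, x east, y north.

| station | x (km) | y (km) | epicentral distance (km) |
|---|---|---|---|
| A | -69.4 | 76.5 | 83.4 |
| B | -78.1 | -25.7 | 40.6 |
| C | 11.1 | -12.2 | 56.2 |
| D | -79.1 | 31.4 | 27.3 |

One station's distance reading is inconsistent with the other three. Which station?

D

Solve using three stations at a time. Using A, B, C (subtract circle equations pairwise → linear system) gives (x, y) ≈ (-44.4, -3.1).
Distances from that point to each station vs reported:
  A: calculated 83.4 vs reported 83.4 → residual 0.0 km
  B: calculated 40.6 vs reported 40.6 → residual 0.0 km
  C: calculated 56.2 vs reported 56.2 → residual 0.0 km
  D: calculated 48.9 vs reported 27.3 → residual 21.6 km
A, B, C are mutually consistent (residuals ≈ 0); D is off by 21.6 km.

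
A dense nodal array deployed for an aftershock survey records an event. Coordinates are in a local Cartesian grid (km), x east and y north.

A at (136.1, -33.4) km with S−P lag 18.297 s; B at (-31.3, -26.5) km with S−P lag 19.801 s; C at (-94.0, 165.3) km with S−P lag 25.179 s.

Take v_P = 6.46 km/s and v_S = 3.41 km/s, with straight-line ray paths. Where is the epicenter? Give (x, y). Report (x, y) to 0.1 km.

Distance from S−P lag: d = Δt · v_P v_S / (v_P − v_S) = Δt · (6.46·3.41)/(6.46−3.41) ≈ 7.2225·Δt.
So d_A = 132.15, d_B = 143.01, d_C = 181.86 km.
Circle about each station: (x − 136.1)² + (y + 33.4)² = 132.15²; (x + 31.3)² + (y + 26.5)² = 143.01²; (x + 94.0)² + (y − 165.3)² = 181.86².
Subtracting pairs of circle equations eliminates x²+y² and gives linear equations (the radical axes):
-334.8 x + 13.8 y = -20945.07
-460.2 x + 397.4 y = 911.88
Solving the 2×2 system: x ≈ 65.8, y ≈ 78.5 km.

x ≈ 65.8 km, y ≈ 78.5 km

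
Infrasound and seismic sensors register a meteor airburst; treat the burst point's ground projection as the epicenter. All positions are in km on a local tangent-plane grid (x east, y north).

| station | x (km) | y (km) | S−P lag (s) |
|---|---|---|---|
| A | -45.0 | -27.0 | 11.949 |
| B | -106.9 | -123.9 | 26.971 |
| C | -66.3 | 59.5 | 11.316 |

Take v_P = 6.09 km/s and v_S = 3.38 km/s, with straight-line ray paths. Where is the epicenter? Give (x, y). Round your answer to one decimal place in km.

Distance from S−P lag: d = Δt · v_P v_S / (v_P − v_S) = Δt · (6.09·3.38)/(6.09−3.38) ≈ 7.5956·Δt.
So d_A = 90.76, d_B = 204.86, d_C = 85.95 km.
Circle about each station: (x + 45.0)² + (y + 27.0)² = 90.76²; (x + 106.9)² + (y + 123.9)² = 204.86²; (x + 66.3)² + (y − 59.5)² = 85.95².
Subtracting pairs of circle equations eliminates x²+y² and gives linear equations (the radical axes):
-123.8 x − 193.8 y = -9705.42
-42.6 x + 173.0 y = 6031.92
Solving the 2×2 system: x ≈ 17.2, y ≈ 39.1 km.

(17.2, 39.1)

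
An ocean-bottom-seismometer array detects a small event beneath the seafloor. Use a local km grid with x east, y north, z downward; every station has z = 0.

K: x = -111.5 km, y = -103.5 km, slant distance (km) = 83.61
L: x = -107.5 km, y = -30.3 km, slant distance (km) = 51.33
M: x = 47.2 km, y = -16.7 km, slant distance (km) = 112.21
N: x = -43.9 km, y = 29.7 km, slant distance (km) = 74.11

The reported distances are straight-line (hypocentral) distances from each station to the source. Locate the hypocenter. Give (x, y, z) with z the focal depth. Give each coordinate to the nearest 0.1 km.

x ≈ -60.9 km, y ≈ -39.8 km, depth ≈ 19.3 km

Each station gives a sphere (x−x_i)² + (y−y_i)² + z² = d_i² (stations at z=0).
Subtracting the K sphere from L and M: z² cancels, leaving linear equations in x and y:
8.0 x + 146.4 y = -6314.30
317.4 x + 173.6 y = -26238.22
Solving: x ≈ -60.896, y ≈ -39.803 km (keep extra digits for the depth step; rounded: -60.9, -39.8).
Then from the K sphere: z² = 83.61² − (x + 111.5)² − (y + 103.5)² with x = -60.896, y = -39.803, so z ≈ 19.302 ≈ 19.3 km.
Check against N (with the unrounded solution): distance 74.11 ≈ 74.11 km. ✓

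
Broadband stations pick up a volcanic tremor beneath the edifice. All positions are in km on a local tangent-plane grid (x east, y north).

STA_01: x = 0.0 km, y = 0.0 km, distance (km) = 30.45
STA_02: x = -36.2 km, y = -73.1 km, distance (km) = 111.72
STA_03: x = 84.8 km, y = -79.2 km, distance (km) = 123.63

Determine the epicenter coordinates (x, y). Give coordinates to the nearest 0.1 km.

17.8 km east, 24.7 km north

Circle about each station: x² + y² = 30.45²; (x + 36.2)² + (y + 73.1)² = 111.72²; (x − 84.8)² + (y + 79.2)² = 123.63².
Subtracting the STA_01 equation from the STA_02 and STA_03 equations removes the quadratic terms:
-72.4 x − 146.2 y = -4900.11
169.6 x − 158.4 y = -893.49
Solving the 2×2 system: x ≈ 17.8, y ≈ 24.7 km.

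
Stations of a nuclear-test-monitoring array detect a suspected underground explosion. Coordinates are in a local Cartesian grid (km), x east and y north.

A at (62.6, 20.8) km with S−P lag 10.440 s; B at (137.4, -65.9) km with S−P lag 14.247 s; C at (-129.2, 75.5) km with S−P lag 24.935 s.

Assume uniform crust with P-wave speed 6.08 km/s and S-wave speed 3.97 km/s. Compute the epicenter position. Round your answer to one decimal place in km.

(155.3, 96.1)

Distance from S−P lag: d = Δt · v_P v_S / (v_P − v_S) = Δt · (6.08·3.97)/(6.08−3.97) ≈ 11.4396·Δt.
So d_A = 119.43, d_B = 162.98, d_C = 285.25 km.
Circle about each station: (x − 62.6)² + (y − 20.8)² = 119.43²; (x − 137.4)² + (y + 65.9)² = 162.98²; (x + 129.2)² + (y − 75.5)² = 285.25².
Subtracting the A equation from the B and C equations removes the quadratic terms:
149.6 x − 173.4 y = 6571.21
-383.6 x + 109.4 y = -49062.55
Solving the 2×2 system: x ≈ 155.3, y ≈ 96.1 km.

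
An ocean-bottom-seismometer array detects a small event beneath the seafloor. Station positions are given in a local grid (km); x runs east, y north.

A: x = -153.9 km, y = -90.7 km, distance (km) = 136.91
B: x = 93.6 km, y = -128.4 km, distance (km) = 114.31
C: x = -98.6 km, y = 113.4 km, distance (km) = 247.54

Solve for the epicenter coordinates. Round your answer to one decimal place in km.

Circle about each station: (x + 153.9)² + (y + 90.7)² = 136.91²; (x − 93.6)² + (y + 128.4)² = 114.31²; (x + 98.6)² + (y − 113.4)² = 247.54².
Subtracting the A equation from the B and C equations removes the quadratic terms:
495.0 x − 75.4 y = -986.61
110.6 x + 408.2 y = -51861.88
Solving the 2×2 system: x ≈ -20.5, y ≈ -121.5 km.
Check against A (with the unrounded x, y): √((x + 153.9)²+(y + 90.7)²) = 136.91 ≈ 136.91 km. ✓

x ≈ -20.5 km, y ≈ -121.5 km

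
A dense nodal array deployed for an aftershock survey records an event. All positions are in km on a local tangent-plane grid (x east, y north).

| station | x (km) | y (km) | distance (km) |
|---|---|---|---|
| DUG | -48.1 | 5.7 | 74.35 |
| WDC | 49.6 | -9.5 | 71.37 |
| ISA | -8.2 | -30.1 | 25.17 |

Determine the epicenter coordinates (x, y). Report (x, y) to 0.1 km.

Circle about each station: (x + 48.1)² + (y − 5.7)² = 74.35²; (x − 49.6)² + (y + 9.5)² = 71.37²; (x + 8.2)² + (y + 30.1)² = 25.17².
Subtracting the DUG equation from the WDC and ISA equations removes the quadratic terms:
195.4 x − 30.4 y = 638.56
79.8 x − 71.6 y = 3521.54
Solving the 2×2 system: x ≈ -5.3, y ≈ -55.1 km.
Check against DUG (with the unrounded x, y): √((x + 48.1)²+(y − 5.7)²) = 74.35 ≈ 74.35 km. ✓

(-5.3, -55.1)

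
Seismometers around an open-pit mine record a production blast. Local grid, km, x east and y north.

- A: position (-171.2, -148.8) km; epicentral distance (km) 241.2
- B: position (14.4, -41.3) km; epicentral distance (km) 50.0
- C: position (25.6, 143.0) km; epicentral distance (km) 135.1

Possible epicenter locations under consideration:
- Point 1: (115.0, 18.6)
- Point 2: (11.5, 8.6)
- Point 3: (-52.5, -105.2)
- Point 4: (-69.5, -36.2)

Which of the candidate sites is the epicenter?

Point 2

For each candidate, compare |candidate − station| to the reported distance:
Point 1: residuals A 90.4, B 67.1, C 18.1 → max 90.4 km
Point 2: residuals A 0.0, B 0.0, C 0.0 → max 0.0 km
Point 3: residuals A 114.7, B 42.5, C 125.1 → max 125.1 km
Point 4: residuals A 89.5, B 34.1, C 67.8 → max 89.5 km
Only Point 2 has all residuals ≈ 0.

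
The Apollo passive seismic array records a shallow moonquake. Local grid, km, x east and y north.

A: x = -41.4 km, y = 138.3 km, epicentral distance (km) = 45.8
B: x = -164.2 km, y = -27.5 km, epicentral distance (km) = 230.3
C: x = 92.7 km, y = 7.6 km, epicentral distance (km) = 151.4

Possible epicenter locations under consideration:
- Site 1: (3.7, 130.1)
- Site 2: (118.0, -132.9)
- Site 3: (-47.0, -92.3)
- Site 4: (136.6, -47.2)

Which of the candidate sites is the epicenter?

For each candidate, compare |candidate − station| to the reported distance:
Site 1: residuals A 0.0, B 0.0, C 0.0 → max 0.0 km
Site 2: residuals A 268.8, B 70.9, C 8.6 → max 268.8 km
Site 3: residuals A 184.9, B 96.4, C 20.3 → max 184.9 km
Site 4: residuals A 211.3, B 71.1, C 81.2 → max 211.3 km
Only Site 1 has all residuals ≈ 0.

Site 1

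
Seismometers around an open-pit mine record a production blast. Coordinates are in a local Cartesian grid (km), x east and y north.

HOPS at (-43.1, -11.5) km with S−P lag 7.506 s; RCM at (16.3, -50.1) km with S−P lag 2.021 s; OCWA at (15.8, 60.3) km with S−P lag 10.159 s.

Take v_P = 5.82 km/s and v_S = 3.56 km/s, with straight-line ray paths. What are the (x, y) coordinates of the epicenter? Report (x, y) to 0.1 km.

x ≈ 22.4 km, y ≈ -32.6 km

Distance from S−P lag: d = Δt · v_P v_S / (v_P − v_S) = Δt · (5.82·3.56)/(5.82−3.56) ≈ 9.1678·Δt.
So d_HOPS = 68.81, d_RCM = 18.53, d_OCWA = 93.14 km.
Circle about each station: (x + 43.1)² + (y + 11.5)² = 68.81²; (x − 16.3)² + (y + 50.1)² = 18.53²; (x − 15.8)² + (y − 60.3)² = 93.14².
Subtracting the HOPS equation from the RCM and OCWA equations removes the quadratic terms:
118.8 x − 77.2 y = 5177.30
117.8 x + 143.6 y = -2044.37
Solving the 2×2 system: x ≈ 22.4, y ≈ -32.6 km.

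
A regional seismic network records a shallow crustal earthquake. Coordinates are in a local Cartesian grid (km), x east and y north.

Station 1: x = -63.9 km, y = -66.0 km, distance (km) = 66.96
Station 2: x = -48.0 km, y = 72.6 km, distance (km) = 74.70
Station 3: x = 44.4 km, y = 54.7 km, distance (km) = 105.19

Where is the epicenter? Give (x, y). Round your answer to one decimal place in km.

Circle about each station: (x + 63.9)² + (y + 66.0)² = 66.96²; (x + 48.0)² + (y − 72.6)² = 74.70²; (x − 44.4)² + (y − 54.7)² = 105.19².
Subtracting the Station 1 equation from the Station 2 and Station 3 equations removes the quadratic terms:
31.8 x + 277.2 y = -1960.90
216.6 x + 241.4 y = -10057.05
Solving the 2×2 system: x ≈ -44.2, y ≈ -2.0 km.
Check against Station 1 (with the unrounded x, y): √((x + 63.9)²+(y + 66.0)²) = 66.96 ≈ 66.96 km. ✓

(-44.2, -2.0)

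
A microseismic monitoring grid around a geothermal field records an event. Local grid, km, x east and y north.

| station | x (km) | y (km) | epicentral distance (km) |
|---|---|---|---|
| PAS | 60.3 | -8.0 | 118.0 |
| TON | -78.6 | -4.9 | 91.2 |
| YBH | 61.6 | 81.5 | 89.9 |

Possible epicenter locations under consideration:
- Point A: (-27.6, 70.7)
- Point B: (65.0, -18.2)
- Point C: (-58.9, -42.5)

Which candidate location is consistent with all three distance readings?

For each candidate, compare |candidate − station| to the reported distance:
Point A: residuals PAS 0.0, TON 0.0, YBH 0.0 → max 0.0 km
Point B: residuals PAS 106.8, TON 53.0, YBH 9.9 → max 106.8 km
Point C: residuals PAS 6.1, TON 48.8, YBH 83.0 → max 83.0 km
Only Point A has all residuals ≈ 0.

Point A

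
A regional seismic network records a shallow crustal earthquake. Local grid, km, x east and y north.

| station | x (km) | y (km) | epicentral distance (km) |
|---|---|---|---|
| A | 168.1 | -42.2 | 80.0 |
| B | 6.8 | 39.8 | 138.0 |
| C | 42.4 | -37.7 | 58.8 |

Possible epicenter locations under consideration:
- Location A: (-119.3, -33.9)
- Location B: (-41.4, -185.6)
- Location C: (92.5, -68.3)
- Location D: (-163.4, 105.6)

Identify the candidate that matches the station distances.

Location C

For each candidate, compare |candidate − station| to the reported distance:
Location A: residuals A 207.5, B 8.1, C 102.9 → max 207.5 km
Location B: residuals A 173.9, B 92.5, C 111.2 → max 173.9 km
Location C: residuals A 0.0, B 0.1, C 0.1 → max 0.1 km
Location D: residuals A 283.0, B 44.5, C 192.0 → max 283.0 km
Only Location C has all residuals ≈ 0.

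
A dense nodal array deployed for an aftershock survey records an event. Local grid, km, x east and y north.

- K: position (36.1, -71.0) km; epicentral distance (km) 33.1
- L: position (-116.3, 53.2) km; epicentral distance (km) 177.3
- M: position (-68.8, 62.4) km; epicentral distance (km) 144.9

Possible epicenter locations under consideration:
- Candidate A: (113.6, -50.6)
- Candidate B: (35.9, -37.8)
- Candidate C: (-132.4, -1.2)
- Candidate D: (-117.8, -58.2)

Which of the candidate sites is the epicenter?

Candidate B

For each candidate, compare |candidate − station| to the reported distance:
Candidate A: residuals K 47.0, L 74.9, M 69.7 → max 74.9 km
Candidate B: residuals K 0.1, L 0.0, M 0.0 → max 0.1 km
Candidate C: residuals K 149.3, L 120.6, M 55.0 → max 149.3 km
Candidate D: residuals K 121.3, L 65.9, M 14.7 → max 121.3 km
Only Candidate B has all residuals ≈ 0.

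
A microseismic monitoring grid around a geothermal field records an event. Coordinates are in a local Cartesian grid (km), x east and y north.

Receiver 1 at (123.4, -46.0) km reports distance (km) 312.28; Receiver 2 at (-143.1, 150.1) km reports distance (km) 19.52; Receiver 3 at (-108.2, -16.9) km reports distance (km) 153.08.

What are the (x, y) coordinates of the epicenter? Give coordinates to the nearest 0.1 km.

(-131.5, 134.4)

Circle about each station: (x − 123.4)² + (y + 46.0)² = 312.28²; (x + 143.1)² + (y − 150.1)² = 19.52²; (x + 108.2)² + (y + 16.9)² = 153.08².
Subtracting pairs of circle equations eliminates x²+y² and gives linear equations (the radical axes):
-533.0 x + 392.2 y = 122801.83
-463.2 x + 58.2 y = 68734.60
Solving the 2×2 system: x ≈ -131.5, y ≈ 134.4 km.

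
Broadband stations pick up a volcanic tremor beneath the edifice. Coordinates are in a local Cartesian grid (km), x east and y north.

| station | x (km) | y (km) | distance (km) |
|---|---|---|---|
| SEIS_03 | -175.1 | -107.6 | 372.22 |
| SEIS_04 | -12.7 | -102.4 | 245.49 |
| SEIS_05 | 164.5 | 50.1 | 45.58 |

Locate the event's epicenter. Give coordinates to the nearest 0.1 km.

Circle about each station: (x + 175.1)² + (y + 107.6)² = 372.22²; (x + 12.7)² + (y + 102.4)² = 245.49²; (x − 164.5)² + (y − 50.1)² = 45.58².
Subtracting the SEIS_03 equation from the SEIS_04 and SEIS_05 equations removes the quadratic terms:
324.8 x + 10.4 y = 46691.67
679.2 x + 315.4 y = 123802.68
Solving the 2×2 system: x ≈ 140.9, y ≈ 89.1 km.

x ≈ 140.9 km, y ≈ 89.1 km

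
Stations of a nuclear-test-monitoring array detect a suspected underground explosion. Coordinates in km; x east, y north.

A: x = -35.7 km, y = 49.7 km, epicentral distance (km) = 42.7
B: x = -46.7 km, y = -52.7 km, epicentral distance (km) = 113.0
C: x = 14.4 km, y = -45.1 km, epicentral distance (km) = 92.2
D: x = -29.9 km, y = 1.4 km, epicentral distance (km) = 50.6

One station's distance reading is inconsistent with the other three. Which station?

Solve using three stations at a time. Using A, B, C (subtract circle equations pairwise → linear system) gives (x, y) ≈ (6.9, 46.8).
Distances from that point to each station vs reported:
  A: calculated 42.7 vs reported 42.7 → residual 0.0 km
  B: calculated 113.0 vs reported 113.0 → residual 0.0 km
  C: calculated 92.2 vs reported 92.2 → residual 0.0 km
  D: calculated 58.4 vs reported 50.6 → residual 7.8 km
A, B, C are mutually consistent (residuals ≈ 0); D is off by 7.8 km.

D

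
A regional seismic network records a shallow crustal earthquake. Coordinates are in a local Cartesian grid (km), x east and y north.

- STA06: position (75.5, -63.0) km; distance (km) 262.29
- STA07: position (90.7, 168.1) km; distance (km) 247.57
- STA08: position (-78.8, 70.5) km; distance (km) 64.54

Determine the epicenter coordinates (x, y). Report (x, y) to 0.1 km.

x ≈ -142.0 km, y ≈ 83.6 km

Circle about each station: (x − 75.5)² + (y + 63.0)² = 262.29²; (x − 90.7)² + (y − 168.1)² = 247.57²; (x + 78.8)² + (y − 70.5)² = 64.54².
Subtracting pairs of circle equations eliminates x²+y² and gives linear equations (the radical axes):
30.4 x + 462.2 y = 34319.99
-308.6 x + 267.0 y = 66141.07
Solving the 2×2 system: x ≈ -142.0, y ≈ 83.6 km.
Check against STA06 (with the unrounded x, y): √((x − 75.5)²+(y + 63.0)²) = 262.29 ≈ 262.29 km. ✓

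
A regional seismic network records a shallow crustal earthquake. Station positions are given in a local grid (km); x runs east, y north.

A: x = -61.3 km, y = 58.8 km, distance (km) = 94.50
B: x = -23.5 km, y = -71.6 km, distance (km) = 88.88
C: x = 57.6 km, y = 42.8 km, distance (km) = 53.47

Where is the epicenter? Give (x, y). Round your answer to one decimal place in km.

x ≈ 17.8 km, y ≈ 7.1 km

Circle about each station: (x + 61.3)² + (y − 58.8)² = 94.50²; (x + 23.5)² + (y + 71.6)² = 88.88²; (x − 57.6)² + (y − 42.8)² = 53.47².
Subtracting pairs of circle equations eliminates x²+y² and gives linear equations (the radical axes):
75.6 x − 260.8 y = -505.72
237.8 x − 32.0 y = 4005.68
Solving the 2×2 system: x ≈ 17.8, y ≈ 7.1 km.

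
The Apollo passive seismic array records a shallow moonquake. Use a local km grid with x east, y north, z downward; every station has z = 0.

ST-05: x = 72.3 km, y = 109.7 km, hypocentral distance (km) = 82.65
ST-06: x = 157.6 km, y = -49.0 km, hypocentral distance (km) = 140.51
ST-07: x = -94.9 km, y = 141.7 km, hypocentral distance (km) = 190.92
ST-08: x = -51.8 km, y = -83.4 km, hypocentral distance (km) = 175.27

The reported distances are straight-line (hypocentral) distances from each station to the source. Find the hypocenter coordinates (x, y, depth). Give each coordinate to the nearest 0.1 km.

Each station gives a sphere (x−x_i)² + (y−y_i)² + z² = d_i² (stations at z=0).
Subtracting the ST-05 sphere from ST-06 and ST-07: z² cancels, leaving linear equations in x and y:
170.6 x − 317.4 y = -2934.66
-334.4 x + 64.0 y = -17795.90
Solving: x ≈ 61.292, y ≈ 42.190 km (keep extra digits for the depth step; rounded: 61.3, 42.2).
Then from the ST-05 sphere: z² = 82.65² − (x − 72.3)² − (y − 109.7)² with x = 61.292, y = 42.190, so z ≈ 46.392 ≈ 46.4 km.

(61.3, 42.2, 46.4)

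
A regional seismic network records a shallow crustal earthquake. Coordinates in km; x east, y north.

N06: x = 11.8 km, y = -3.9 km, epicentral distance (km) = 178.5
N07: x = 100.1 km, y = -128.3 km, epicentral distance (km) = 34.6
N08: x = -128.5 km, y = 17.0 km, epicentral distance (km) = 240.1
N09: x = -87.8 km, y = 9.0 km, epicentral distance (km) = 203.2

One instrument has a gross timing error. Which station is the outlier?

Solve using three stations at a time. Using N07, N08, N09 (subtract circle equations pairwise → linear system) gives (x, y) ≈ (65.9, -123.9).
Distances from that point to each station vs reported:
  N06: calculated 131.6 vs reported 178.5 → residual 46.9 km
  N07: calculated 34.5 vs reported 34.6 → residual 0.1 km
  N08: calculated 240.1 vs reported 240.1 → residual 0.0 km
  N09: calculated 203.2 vs reported 203.2 → residual 0.0 km
N07, N08, N09 are mutually consistent (residuals ≈ 0); N06 is off by 46.9 km.

N06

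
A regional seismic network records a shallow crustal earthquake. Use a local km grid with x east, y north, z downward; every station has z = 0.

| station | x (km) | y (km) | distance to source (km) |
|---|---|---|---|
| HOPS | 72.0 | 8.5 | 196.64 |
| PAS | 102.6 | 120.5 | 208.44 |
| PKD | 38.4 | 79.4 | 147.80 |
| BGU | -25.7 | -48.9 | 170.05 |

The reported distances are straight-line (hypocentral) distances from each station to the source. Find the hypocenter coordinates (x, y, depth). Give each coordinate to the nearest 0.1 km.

Each station gives a sphere (x−x_i)² + (y−y_i)² + z² = d_i² (stations at z=0).
Subtracting the HOPS sphere from PAS and PKD: z² cancels, leaving linear equations in x and y:
61.2 x + 224.0 y = 15010.82
-67.2 x + 141.8 y = 19345.12
Solving: x ≈ -92.907, y ≈ 92.396 km (keep extra digits for the depth step; rounded: -92.9, 92.4).
Then from the HOPS sphere: z² = 196.64² − (x − 72.0)² − (y − 8.5)² with x = -92.907, y = 92.396, so z ≈ 66.592 ≈ 66.6 km.

x ≈ -92.9 km, y ≈ 92.4 km, depth ≈ 66.6 km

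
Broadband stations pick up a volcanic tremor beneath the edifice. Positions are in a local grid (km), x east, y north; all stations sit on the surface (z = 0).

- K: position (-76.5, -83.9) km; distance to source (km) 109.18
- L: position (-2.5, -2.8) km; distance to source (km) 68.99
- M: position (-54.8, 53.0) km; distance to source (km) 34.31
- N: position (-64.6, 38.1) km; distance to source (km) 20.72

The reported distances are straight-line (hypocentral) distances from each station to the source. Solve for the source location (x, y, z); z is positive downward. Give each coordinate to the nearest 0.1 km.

Each station gives a sphere (x−x_i)² + (y−y_i)² + z² = d_i² (stations at z=0).
Subtracting the K sphere from L and M: z² cancels, leaving linear equations in x and y:
148.0 x + 162.2 y = -5716.72
43.4 x + 273.8 y = 3663.68
Solving: x ≈ -64.495, y ≈ 23.604 km (keep extra digits for the depth step; rounded: -64.5, 23.6).
Then from the K sphere: z² = 109.18² − (x + 76.5)² − (y + 83.9)² with x = -64.495, y = 23.604, so z ≈ 14.800 ≈ 14.8 km.

x ≈ -64.5 km, y ≈ 23.6 km, depth ≈ 14.8 km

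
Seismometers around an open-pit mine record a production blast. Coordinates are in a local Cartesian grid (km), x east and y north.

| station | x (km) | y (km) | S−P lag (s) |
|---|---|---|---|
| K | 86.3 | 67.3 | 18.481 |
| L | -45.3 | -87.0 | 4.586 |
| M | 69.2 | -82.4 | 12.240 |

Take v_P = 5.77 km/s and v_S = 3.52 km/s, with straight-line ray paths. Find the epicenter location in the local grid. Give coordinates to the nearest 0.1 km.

Distance from S−P lag: d = Δt · v_P v_S / (v_P − v_S) = Δt · (5.77·3.52)/(5.77−3.52) ≈ 9.0268·Δt.
So d_K = 166.83, d_L = 41.40, d_M = 110.49 km.
Circle about each station: (x − 86.3)² + (y − 67.3)² = 166.83²; (x + 45.3)² + (y + 87.0)² = 41.40²; (x − 69.2)² + (y + 82.4)² = 110.49².
Subtracting pairs of circle equations eliminates x²+y² and gives linear equations (the radical axes):
-263.2 x − 308.6 y = 23762.40
-34.2 x − 299.4 y = 15225.63
Solving the 2×2 system: x ≈ -35.4, y ≈ -46.8 km.

(-35.4, -46.8)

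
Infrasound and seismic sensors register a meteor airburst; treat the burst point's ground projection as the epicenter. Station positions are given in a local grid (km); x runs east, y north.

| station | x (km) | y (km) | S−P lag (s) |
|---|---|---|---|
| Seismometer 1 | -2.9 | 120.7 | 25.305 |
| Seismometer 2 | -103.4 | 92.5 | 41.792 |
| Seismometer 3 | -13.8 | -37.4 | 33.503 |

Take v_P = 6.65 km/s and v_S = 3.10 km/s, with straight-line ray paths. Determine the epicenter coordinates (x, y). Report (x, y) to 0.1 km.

Distance from S−P lag: d = Δt · v_P v_S / (v_P − v_S) = Δt · (6.65·3.10)/(6.65−3.10) ≈ 5.8070·Δt.
So d_Seismometer 1 = 146.95, d_Seismometer 2 = 242.69, d_Seismometer 3 = 194.55 km.
Circle about each station: (x + 2.9)² + (y − 120.7)² = 146.95²; (x + 103.4)² + (y − 92.5)² = 242.69²; (x + 13.8)² + (y + 37.4)² = 194.55².
Subtracting the Seismometer 1 equation from the Seismometer 2 and Seismometer 3 equations removes the quadratic terms:
-201.0 x − 56.4 y = -32633.22
-21.8 x − 316.2 y = -29243.10
Solving the 2×2 system: x ≈ 139.1, y ≈ 82.9 km.

(139.1, 82.9)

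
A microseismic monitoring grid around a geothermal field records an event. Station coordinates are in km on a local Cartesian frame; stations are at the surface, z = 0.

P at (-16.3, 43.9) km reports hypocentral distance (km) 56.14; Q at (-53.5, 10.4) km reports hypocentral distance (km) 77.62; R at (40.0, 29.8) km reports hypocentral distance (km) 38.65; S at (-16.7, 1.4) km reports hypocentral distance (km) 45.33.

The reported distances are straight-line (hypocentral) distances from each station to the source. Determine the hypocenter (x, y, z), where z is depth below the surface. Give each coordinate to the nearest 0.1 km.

Each station gives a sphere (x−x_i)² + (y−y_i)² + z² = d_i² (stations at z=0).
Subtracting the P sphere from Q and R: z² cancels, leaving linear equations in x and y:
-74.4 x − 67.0 y = -2095.65
112.6 x − 28.2 y = 1953.02
Solving: x ≈ 19.700, y ≈ 9.403 km (keep extra digits for the depth step; rounded: 19.7, 9.4).
Then from the P sphere: z² = 56.14² − (x + 16.3)² − (y − 43.9)² with x = 19.700, y = 9.403, so z ≈ 25.800 ≈ 25.8 km.

(19.7, 9.4, 25.8)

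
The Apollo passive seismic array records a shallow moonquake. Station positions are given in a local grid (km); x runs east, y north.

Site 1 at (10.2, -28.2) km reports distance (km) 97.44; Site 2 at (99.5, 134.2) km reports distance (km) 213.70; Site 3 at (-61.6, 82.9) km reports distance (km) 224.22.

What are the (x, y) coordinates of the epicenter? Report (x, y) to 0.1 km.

Circle about each station: (x − 10.2)² + (y + 28.2)² = 97.44²; (x − 99.5)² + (y − 134.2)² = 213.70²; (x + 61.6)² + (y − 82.9)² = 224.22².
Subtracting pairs of circle equations eliminates x²+y² and gives linear equations (the radical axes):
178.6 x + 324.8 y = -9162.53
-143.6 x + 222.2 y = -31012.36
Solving the 2×2 system: x ≈ 93.1, y ≈ -79.4 km.

93.1 km east, -79.4 km north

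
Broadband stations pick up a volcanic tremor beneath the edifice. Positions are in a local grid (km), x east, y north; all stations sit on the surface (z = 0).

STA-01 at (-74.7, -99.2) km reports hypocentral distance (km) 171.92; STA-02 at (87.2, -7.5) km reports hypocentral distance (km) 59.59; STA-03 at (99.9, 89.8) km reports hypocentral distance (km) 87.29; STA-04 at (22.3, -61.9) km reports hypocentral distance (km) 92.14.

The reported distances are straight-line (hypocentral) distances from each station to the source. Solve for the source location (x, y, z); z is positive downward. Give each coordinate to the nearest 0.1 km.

Each station gives a sphere (x−x_i)² + (y−y_i)² + z² = d_i² (stations at z=0).
Subtracting the STA-01 sphere from STA-02 and STA-03: z² cancels, leaving linear equations in x and y:
323.8 x + 183.4 y = 18244.88
349.2 x + 378.0 y = 24560.26
Solving: x ≈ 40.995, y ≈ 27.102 km (keep extra digits for the depth step; rounded: 41.0, 27.1).
Then from the STA-01 sphere: z² = 171.92² − (x + 74.7)² − (y + 99.2)² with x = 40.995, y = 27.102, so z ≈ 14.797 ≈ 14.8 km.

(41.0, 27.1, 14.8)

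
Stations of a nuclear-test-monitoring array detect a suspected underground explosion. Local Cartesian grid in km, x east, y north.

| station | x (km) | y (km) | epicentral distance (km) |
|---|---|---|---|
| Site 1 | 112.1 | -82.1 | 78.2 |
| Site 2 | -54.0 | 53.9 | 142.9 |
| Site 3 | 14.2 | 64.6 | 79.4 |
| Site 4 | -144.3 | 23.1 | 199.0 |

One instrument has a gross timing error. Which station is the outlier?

Site 3

Solve using three stations at a time. Using Site 1, Site 2, Site 4 (subtract circle equations pairwise → linear system) gives (x, y) ≈ (38.9, -54.7).
Distances from that point to each station vs reported:
  Site 1: calculated 78.2 vs reported 78.2 → residual 0.0 km
  Site 2: calculated 142.9 vs reported 142.9 → residual 0.0 km
  Site 3: calculated 121.8 vs reported 79.4 → residual 42.4 km
  Site 4: calculated 199.0 vs reported 199.0 → residual 0.0 km
Site 1, Site 2, Site 4 are mutually consistent (residuals ≈ 0); Site 3 is off by 42.4 km.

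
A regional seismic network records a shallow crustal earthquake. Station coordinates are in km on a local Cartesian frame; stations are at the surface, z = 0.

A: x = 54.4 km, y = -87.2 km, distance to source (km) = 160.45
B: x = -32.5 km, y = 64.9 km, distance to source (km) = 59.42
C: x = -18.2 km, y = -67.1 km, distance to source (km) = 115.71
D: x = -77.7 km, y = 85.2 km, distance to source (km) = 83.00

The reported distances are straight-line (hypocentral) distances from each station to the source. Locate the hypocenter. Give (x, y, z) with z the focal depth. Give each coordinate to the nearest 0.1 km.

Each station gives a sphere (x−x_i)² + (y−y_i)² + z² = d_i² (stations at z=0).
Subtracting the A sphere from B and C: z² cancels, leaving linear equations in x and y:
-173.8 x + 304.2 y = 16918.53
-145.2 x + 40.2 y = 6625.85
Solving: x ≈ -35.916, y ≈ 35.097 km (keep extra digits for the depth step; rounded: -35.9, 35.1).
Then from the A sphere: z² = 160.45² − (x − 54.4)² − (y + 87.2)² with x = -35.916, y = 35.097, so z ≈ 51.290 ≈ 51.3 km.

x ≈ -35.9 km, y ≈ 35.1 km, depth ≈ 51.3 km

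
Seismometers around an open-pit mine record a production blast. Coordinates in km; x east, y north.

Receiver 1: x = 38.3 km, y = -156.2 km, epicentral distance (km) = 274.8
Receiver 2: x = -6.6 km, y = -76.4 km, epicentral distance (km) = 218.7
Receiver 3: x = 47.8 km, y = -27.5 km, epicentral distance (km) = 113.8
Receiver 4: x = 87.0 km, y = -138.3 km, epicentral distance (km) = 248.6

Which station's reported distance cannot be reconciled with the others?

Receiver 3

Solve using three stations at a time. Using Receiver 1, Receiver 2, Receiver 4 (subtract circle equations pairwise → linear system) gives (x, y) ≈ (109.0, 109.6).
Distances from that point to each station vs reported:
  Receiver 1: calculated 275.0 vs reported 274.8 → residual 0.2 km
  Receiver 2: calculated 219.0 vs reported 218.7 → residual 0.3 km
  Receiver 3: calculated 150.2 vs reported 113.8 → residual 36.4 km
  Receiver 4: calculated 248.9 vs reported 248.6 → residual 0.3 km
Receiver 1, Receiver 2, Receiver 4 are mutually consistent (residuals ≈ 0); Receiver 3 is off by 36.4 km.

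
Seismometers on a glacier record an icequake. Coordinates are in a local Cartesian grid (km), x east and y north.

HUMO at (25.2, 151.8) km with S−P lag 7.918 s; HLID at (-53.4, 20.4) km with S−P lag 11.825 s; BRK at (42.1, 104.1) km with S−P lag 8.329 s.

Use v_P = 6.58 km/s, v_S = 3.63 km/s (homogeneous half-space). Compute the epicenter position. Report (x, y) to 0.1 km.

-24.9 km east, 111.8 km north

Distance from S−P lag: d = Δt · v_P v_S / (v_P − v_S) = Δt · (6.58·3.63)/(6.58−3.63) ≈ 8.0967·Δt.
So d_HUMO = 64.11, d_HLID = 95.74, d_BRK = 67.44 km.
Circle about each station: (x − 25.2)² + (y − 151.8)² = 64.11²; (x + 53.4)² + (y − 20.4)² = 95.74²; (x − 42.1)² + (y − 104.1)² = 67.44².
Subtracting the HUMO equation from the HLID and BRK equations removes the quadratic terms:
-157.2 x − 262.8 y = -25466.62
33.8 x − 95.4 y = -11507.12
Solving the 2×2 system: x ≈ -24.9, y ≈ 111.8 km.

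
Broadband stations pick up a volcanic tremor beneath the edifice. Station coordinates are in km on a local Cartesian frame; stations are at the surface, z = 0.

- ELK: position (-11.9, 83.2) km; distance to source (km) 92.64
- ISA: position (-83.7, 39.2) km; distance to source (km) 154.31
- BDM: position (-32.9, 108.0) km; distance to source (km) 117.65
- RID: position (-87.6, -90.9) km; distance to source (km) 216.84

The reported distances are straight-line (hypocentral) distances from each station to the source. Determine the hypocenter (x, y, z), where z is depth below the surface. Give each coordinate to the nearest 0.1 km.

Each station gives a sphere (x−x_i)² + (y−y_i)² + z² = d_i² (stations at z=0).
Subtracting the ELK sphere from ISA and BDM: z² cancels, leaving linear equations in x and y:
-143.6 x − 88.0 y = -13750.93
-42.0 x + 49.6 y = 423.21
Solving: x ≈ 59.602, y ≈ 59.002 km (keep extra digits for the depth step; rounded: 59.6, 59.0).
Then from the ELK sphere: z² = 92.64² − (x + 11.9)² − (y − 83.2)² with x = 59.602, y = 59.002, so z ≈ 53.704 ≈ 53.7 km.
Check against RID (with the unrounded solution): distance 216.85 ≈ 216.84 km. ✓

x ≈ 59.6 km, y ≈ 59.0 km, depth ≈ 53.7 km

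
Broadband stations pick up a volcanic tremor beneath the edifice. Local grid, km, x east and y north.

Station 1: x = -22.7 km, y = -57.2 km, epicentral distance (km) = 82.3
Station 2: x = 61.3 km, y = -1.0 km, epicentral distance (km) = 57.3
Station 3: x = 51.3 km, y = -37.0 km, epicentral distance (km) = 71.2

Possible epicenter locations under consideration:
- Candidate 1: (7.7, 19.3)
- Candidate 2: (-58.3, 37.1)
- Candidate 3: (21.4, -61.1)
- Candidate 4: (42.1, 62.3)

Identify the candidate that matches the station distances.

Candidate 1

For each candidate, compare |candidate − station| to the reported distance:
Candidate 1: residuals Station 1 0.0, Station 2 0.0, Station 3 0.0 → max 0.0 km
Candidate 2: residuals Station 1 18.5, Station 2 68.2, Station 3 61.1 → max 68.2 km
Candidate 3: residuals Station 1 38.0, Station 2 14.8, Station 3 32.8 → max 38.0 km
Candidate 4: residuals Station 1 53.6, Station 2 8.8, Station 3 28.5 → max 53.6 km
Only Candidate 1 has all residuals ≈ 0.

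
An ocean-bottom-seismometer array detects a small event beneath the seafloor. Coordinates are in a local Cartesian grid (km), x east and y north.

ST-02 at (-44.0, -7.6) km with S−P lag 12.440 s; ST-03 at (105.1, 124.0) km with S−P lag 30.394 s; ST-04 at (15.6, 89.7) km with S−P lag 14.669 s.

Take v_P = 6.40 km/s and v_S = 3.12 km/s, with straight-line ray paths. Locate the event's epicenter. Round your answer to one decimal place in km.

Distance from S−P lag: d = Δt · v_P v_S / (v_P − v_S) = Δt · (6.40·3.12)/(6.40−3.12) ≈ 6.0878·Δt.
So d_ST-02 = 75.73, d_ST-03 = 185.03, d_ST-04 = 89.30 km.
Circle about each station: (x + 44.0)² + (y + 7.6)² = 75.73²; (x − 105.1)² + (y − 124.0)² = 185.03²; (x − 15.6)² + (y − 89.7)² = 89.30².
Subtracting the ST-02 equation from the ST-03 and ST-04 equations removes the quadratic terms:
298.2 x + 263.2 y = -4072.82
119.2 x + 194.6 y = 4056.23
Solving the 2×2 system: x ≈ -69.8, y ≈ 63.6 km.
Check against ST-02 (with the unrounded x, y): √((x + 44.0)²+(y + 7.6)²) = 75.71 ≈ 75.73 km. ✓

x ≈ -69.8 km, y ≈ 63.6 km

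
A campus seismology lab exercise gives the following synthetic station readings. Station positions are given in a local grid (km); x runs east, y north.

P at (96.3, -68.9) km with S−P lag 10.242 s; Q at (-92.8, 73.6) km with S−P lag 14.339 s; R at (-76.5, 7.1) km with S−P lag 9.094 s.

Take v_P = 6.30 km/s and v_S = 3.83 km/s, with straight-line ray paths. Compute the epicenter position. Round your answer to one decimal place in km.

Distance from S−P lag: d = Δt · v_P v_S / (v_P − v_S) = Δt · (6.30·3.83)/(6.30−3.83) ≈ 9.7688·Δt.
So d_P = 100.05, d_Q = 140.08, d_R = 88.84 km.
Circle about each station: (x − 96.3)² + (y + 68.9)² = 100.05²; (x + 92.8)² + (y − 73.6)² = 140.08²; (x + 76.5)² + (y − 7.1)² = 88.84².
Subtracting the P equation from the Q and R equations removes the quadratic terms:
-378.2 x + 285.0 y = -9604.50
-345.6 x + 152.0 y = -6000.78
Solving the 2×2 system: x ≈ 6.1, y ≈ -25.6 km.
Check against P (with the unrounded x, y): √((x − 96.3)²+(y + 68.9)²) = 100.05 ≈ 100.05 km. ✓

x ≈ 6.1 km, y ≈ -25.6 km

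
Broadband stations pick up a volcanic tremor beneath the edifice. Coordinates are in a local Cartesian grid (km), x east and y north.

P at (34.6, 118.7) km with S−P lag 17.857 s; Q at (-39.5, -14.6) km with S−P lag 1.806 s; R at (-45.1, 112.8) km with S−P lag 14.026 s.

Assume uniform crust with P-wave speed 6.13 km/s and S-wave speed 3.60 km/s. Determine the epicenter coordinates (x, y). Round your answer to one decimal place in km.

x ≈ -54.3 km, y ≈ -9.2 km

Distance from S−P lag: d = Δt · v_P v_S / (v_P − v_S) = Δt · (6.13·3.60)/(6.13−3.60) ≈ 8.7225·Δt.
So d_P = 155.76, d_Q = 15.75, d_R = 122.34 km.
Circle about each station: (x − 34.6)² + (y − 118.7)² = 155.76²; (x + 39.5)² + (y + 14.6)² = 15.75²; (x + 45.1)² + (y − 112.8)² = 122.34².
Subtracting pairs of circle equations eliminates x²+y² and gives linear equations (the radical axes):
-148.2 x − 266.6 y = 10499.68
-159.4 x − 11.8 y = 8765.10
Solving the 2×2 system: x ≈ -54.3, y ≈ -9.2 km.
Check against P (with the unrounded x, y): √((x − 34.6)²+(y − 118.7)²) = 155.76 ≈ 155.76 km. ✓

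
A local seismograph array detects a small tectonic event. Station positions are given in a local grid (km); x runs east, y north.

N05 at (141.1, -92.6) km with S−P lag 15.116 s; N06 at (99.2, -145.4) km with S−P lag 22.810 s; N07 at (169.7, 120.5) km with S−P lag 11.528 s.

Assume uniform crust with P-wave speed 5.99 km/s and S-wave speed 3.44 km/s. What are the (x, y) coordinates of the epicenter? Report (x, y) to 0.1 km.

Distance from S−P lag: d = Δt · v_P v_S / (v_P − v_S) = Δt · (5.99·3.44)/(5.99−3.44) ≈ 8.0806·Δt.
So d_N05 = 122.15, d_N06 = 184.32, d_N07 = 93.15 km.
Circle about each station: (x − 141.1)² + (y + 92.6)² = 122.15²; (x − 99.2)² + (y + 145.4)² = 184.32²; (x − 169.7)² + (y − 120.5)² = 93.15².
Subtracting pairs of circle equations eliminates x²+y² and gives linear equations (the radical axes):
-83.8 x − 105.6 y = -16555.41
57.2 x + 426.2 y = 21078.07
Solving the 2×2 system: x ≈ 162.8, y ≈ 27.6 km.
Check against N05 (with the unrounded x, y): √((x − 141.1)²+(y + 92.6)²) = 122.15 ≈ 122.15 km. ✓

x ≈ 162.8 km, y ≈ 27.6 km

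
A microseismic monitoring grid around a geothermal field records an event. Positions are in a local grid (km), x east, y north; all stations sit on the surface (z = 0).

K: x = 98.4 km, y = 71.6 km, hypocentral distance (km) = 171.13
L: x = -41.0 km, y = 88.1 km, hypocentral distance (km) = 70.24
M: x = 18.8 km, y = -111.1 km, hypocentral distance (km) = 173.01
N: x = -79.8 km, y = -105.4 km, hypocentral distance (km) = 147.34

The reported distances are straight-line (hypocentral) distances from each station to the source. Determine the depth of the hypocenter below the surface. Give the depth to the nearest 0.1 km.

Each station gives a sphere (x−x_i)² + (y−y_i)² + z² = d_i² (stations at z=0).
Subtracting the K sphere from L and M: z² cancels, leaving linear equations in x and y:
-278.8 x + 33.0 y = 18985.31
-159.2 x − 365.4 y = -2759.45
Solving: x ≈ -63.907, y ≈ 35.395 km (keep extra digits for the depth step; rounded: -63.9, 35.4).
Then from the K sphere: z² = 171.13² − (x − 98.4)² − (y − 71.6)² with x = -63.907, y = 35.395, so z ≈ 40.387 ≈ 40.4 km.
Check against N (with the unrounded solution): distance 147.33 ≈ 147.34 km. ✓

depth ≈ 40.4 km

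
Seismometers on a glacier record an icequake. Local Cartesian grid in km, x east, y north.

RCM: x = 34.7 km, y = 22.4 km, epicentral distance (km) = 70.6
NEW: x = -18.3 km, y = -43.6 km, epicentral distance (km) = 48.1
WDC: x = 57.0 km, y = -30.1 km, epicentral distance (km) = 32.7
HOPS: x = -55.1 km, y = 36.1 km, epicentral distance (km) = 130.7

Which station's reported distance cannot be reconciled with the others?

HOPS

Solve using three stations at a time. Using RCM, NEW, WDC (subtract circle equations pairwise → linear system) gives (x, y) ≈ (29.6, -48.0).
Distances from that point to each station vs reported:
  RCM: calculated 70.6 vs reported 70.6 → residual 0.0 km
  NEW: calculated 48.1 vs reported 48.1 → residual 0.0 km
  WDC: calculated 32.7 vs reported 32.7 → residual 0.0 km
  HOPS: calculated 119.4 vs reported 130.7 → residual 11.3 km
RCM, NEW, WDC are mutually consistent (residuals ≈ 0); HOPS is off by 11.3 km.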